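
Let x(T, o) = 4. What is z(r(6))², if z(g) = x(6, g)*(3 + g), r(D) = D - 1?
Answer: 1024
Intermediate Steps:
r(D) = -1 + D
z(g) = 12 + 4*g (z(g) = 4*(3 + g) = 12 + 4*g)
z(r(6))² = (12 + 4*(-1 + 6))² = (12 + 4*5)² = (12 + 20)² = 32² = 1024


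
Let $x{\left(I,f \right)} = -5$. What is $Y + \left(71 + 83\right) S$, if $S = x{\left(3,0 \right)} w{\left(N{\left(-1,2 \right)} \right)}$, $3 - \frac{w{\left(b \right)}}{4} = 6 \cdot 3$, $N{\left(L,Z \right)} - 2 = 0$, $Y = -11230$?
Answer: $34970$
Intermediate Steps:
$N{\left(L,Z \right)} = 2$ ($N{\left(L,Z \right)} = 2 + 0 = 2$)
$w{\left(b \right)} = -60$ ($w{\left(b \right)} = 12 - 4 \cdot 6 \cdot 3 = 12 - 72 = -60$)
$S = 300$ ($S = \left(-5\right) \left(-60\right) = 300$)
$Y + \left(71 + 83\right) S = -11230 + \left(71 + 83\right) 300 = -11230 + 154 \cdot 300 = -11230 + 46200 = 34970$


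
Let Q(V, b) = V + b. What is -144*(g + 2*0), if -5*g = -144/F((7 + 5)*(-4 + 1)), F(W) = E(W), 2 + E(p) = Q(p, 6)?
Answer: 648/5 ≈ 129.60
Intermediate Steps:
E(p) = 4 + p (E(p) = -2 + (p + 6) = -2 + (6 + p) = 4 + p)
F(W) = 4 + W
g = -9/10 (g = -(-144)/(5*(4 + (7 + 5)*(-4 + 1))) = -(-144)/(5*(4 + 12*(-3))) = -(-144)/(5*(4 - 36)) = -(-144)/(5*(-32)) = -(-144)*(-1)/(5*32) = -⅕*9/2 = -9/10 ≈ -0.90000)
-144*(g + 2*0) = -144*(-9/10 + 2*0) = -144*(-9/10 + 0) = -144*(-9/10) = 648/5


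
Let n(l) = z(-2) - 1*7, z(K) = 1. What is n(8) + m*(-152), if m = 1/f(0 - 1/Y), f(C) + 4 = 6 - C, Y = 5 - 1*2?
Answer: -498/7 ≈ -71.143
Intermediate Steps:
Y = 3 (Y = 5 - 2 = 3)
n(l) = -6 (n(l) = 1 - 1*7 = 1 - 7 = -6)
f(C) = 2 - C (f(C) = -4 + (6 - C) = 2 - C)
m = 3/7 (m = 1/(2 - (0 - 1/3)) = 1/(2 - (0 - 1*⅓)) = 1/(2 - (0 - ⅓)) = 1/(2 - 1*(-⅓)) = 1/(2 + ⅓) = 1/(7/3) = 3/7 ≈ 0.42857)
n(8) + m*(-152) = -6 + (3/7)*(-152) = -6 - 456/7 = -498/7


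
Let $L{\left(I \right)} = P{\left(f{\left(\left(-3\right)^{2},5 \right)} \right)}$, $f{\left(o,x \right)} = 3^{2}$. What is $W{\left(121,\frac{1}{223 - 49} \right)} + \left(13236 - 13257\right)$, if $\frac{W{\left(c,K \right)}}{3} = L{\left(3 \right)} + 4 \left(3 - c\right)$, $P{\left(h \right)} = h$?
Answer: $-1410$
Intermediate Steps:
$f{\left(o,x \right)} = 9$
$L{\left(I \right)} = 9$
$W{\left(c,K \right)} = 63 - 12 c$ ($W{\left(c,K \right)} = 3 \left(9 + 4 \left(3 - c\right)\right) = 3 \left(9 - \left(-12 + 4 c\right)\right) = 3 \left(21 - 4 c\right) = 63 - 12 c$)
$W{\left(121,\frac{1}{223 - 49} \right)} + \left(13236 - 13257\right) = \left(63 - 1452\right) + \left(13236 - 13257\right) = \left(63 - 1452\right) - 21 = -1389 - 21 = -1410$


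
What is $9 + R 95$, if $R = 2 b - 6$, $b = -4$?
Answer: $-1321$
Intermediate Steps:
$R = -14$ ($R = 2 \left(-4\right) - 6 = -8 - 6 = -14$)
$9 + R 95 = 9 - 1330 = -1321$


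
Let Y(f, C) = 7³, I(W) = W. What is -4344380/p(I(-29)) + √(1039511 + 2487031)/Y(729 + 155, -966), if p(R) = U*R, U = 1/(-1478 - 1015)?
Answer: -10830539340/29 + 3*√391838/343 ≈ -3.7347e+8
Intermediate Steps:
U = -1/2493 (U = 1/(-2493) = -1/2493 ≈ -0.00040112)
Y(f, C) = 343
p(R) = -R/2493
-4344380/p(I(-29)) + √(1039511 + 2487031)/Y(729 + 155, -966) = -4344380/((-1/2493*(-29))) + √(1039511 + 2487031)/343 = -4344380/29/2493 + √3526542*(1/343) = -4344380*2493/29 + (3*√391838)*(1/343) = -10830539340/29 + 3*√391838/343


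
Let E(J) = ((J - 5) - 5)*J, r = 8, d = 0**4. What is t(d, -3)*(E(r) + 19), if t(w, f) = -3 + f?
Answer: -18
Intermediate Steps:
d = 0
E(J) = J*(-10 + J) (E(J) = ((-5 + J) - 5)*J = (-10 + J)*J = J*(-10 + J))
t(d, -3)*(E(r) + 19) = (-3 - 3)*(8*(-10 + 8) + 19) = -6*(8*(-2) + 19) = -6*(-16 + 19) = -6*3 = -18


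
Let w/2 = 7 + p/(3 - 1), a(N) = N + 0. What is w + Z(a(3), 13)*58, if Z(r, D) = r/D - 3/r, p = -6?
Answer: -476/13 ≈ -36.615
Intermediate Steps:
a(N) = N
Z(r, D) = -3/r + r/D
w = 8 (w = 2*(7 - 6/(3 - 1)) = 2*(7 - 6/2) = 2*(7 - 6*½) = 2*(7 - 3) = 2*4 = 8)
w + Z(a(3), 13)*58 = 8 + (-3/3 + 3/13)*58 = 8 + (-3*⅓ + 3*(1/13))*58 = 8 + (-1 + 3/13)*58 = 8 - 10/13*58 = 8 - 580/13 = -476/13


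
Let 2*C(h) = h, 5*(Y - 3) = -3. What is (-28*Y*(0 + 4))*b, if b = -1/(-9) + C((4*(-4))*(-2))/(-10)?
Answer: 30016/75 ≈ 400.21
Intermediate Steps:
Y = 12/5 (Y = 3 + (1/5)*(-3) = 3 - 3/5 = 12/5 ≈ 2.4000)
C(h) = h/2
b = -67/45 (b = -1/(-9) + (((4*(-4))*(-2))/2)/(-10) = -1*(-1/9) + ((-16*(-2))/2)*(-1/10) = 1/9 + ((1/2)*32)*(-1/10) = 1/9 + 16*(-1/10) = 1/9 - 8/5 = -67/45 ≈ -1.4889)
(-28*Y*(0 + 4))*b = -336*(0 + 4)/5*(-67/45) = -336*4/5*(-67/45) = -28*48/5*(-67/45) = -1344/5*(-67/45) = 30016/75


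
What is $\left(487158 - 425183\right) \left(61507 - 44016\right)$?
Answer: $1084004725$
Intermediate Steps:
$\left(487158 - 425183\right) \left(61507 - 44016\right) = 61975 \cdot 17491 = 1084004725$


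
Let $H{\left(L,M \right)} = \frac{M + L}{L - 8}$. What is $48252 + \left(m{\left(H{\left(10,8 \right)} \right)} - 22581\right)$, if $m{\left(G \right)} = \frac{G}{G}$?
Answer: $25672$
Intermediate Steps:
$H{\left(L,M \right)} = \frac{L + M}{-8 + L}$
$m{\left(G \right)} = 1$
$48252 + \left(m{\left(H{\left(10,8 \right)} \right)} - 22581\right) = 48252 + \left(1 - 22581\right) = 48252 - 22580 = 25672$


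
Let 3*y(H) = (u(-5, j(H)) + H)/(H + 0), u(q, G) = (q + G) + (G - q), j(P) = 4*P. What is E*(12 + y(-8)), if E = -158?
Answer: -2370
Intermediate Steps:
u(q, G) = 2*G (u(q, G) = (G + q) + (G - q) = 2*G)
y(H) = 3 (y(H) = ((2*(4*H) + H)/(H + 0))/3 = ((8*H + H)/H)/3 = ((9*H)/H)/3 = (1/3)*9 = 3)
E*(12 + y(-8)) = -158*(12 + 3) = -158*15 = -2370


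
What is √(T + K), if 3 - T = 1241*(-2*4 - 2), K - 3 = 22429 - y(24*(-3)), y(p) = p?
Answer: √34917 ≈ 186.86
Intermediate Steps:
K = 22504 (K = 3 + (22429 - 24*(-3)) = 3 + (22429 - 1*(-72)) = 3 + (22429 + 72) = 3 + 22501 = 22504)
T = 12413 (T = 3 - 1241*(-2*4 - 2) = 3 - 1241*(-8 - 2) = 3 - 1241*(-10) = 3 - 1*(-12410) = 3 + 12410 = 12413)
√(T + K) = √(12413 + 22504) = √34917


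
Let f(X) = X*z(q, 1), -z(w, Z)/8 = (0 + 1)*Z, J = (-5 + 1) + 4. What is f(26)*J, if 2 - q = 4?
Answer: 0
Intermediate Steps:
q = -2 (q = 2 - 1*4 = 2 - 4 = -2)
J = 0 (J = -4 + 4 = 0)
z(w, Z) = -8*Z (z(w, Z) = -8*(0 + 1)*Z = -8*Z)
f(X) = -8*X (f(X) = X*(-8*1) = X*(-8) = -8*X)
f(26)*J = -8*26*0 = -208*0 = 0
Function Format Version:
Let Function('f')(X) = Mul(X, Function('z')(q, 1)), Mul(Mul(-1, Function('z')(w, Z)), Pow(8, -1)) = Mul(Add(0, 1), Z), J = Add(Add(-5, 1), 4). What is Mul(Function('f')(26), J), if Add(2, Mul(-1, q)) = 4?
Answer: 0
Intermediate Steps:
q = -2 (q = Add(2, Mul(-1, 4)) = Add(2, -4) = -2)
J = 0 (J = Add(-4, 4) = 0)
Function('z')(w, Z) = Mul(-8, Z) (Function('z')(w, Z) = Mul(-8, Mul(Add(0, 1), Z)) = Mul(-8, Mul(1, Z)) = Mul(-8, Z))
Function('f')(X) = Mul(-8, X) (Function('f')(X) = Mul(X, Mul(-8, 1)) = Mul(X, -8) = Mul(-8, X))
Mul(Function('f')(26), J) = Mul(Mul(-8, 26), 0) = Mul(-208, 0) = 0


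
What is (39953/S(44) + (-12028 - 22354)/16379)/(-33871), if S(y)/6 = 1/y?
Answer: -14396480968/1664319327 ≈ -8.6501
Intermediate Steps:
S(y) = 6/y
(39953/S(44) + (-12028 - 22354)/16379)/(-33871) = (39953/((6/44)) + (-12028 - 22354)/16379)/(-33871) = (39953/((6*(1/44))) - 34382*1/16379)*(-1/33871) = (39953/(3/22) - 34382/16379)*(-1/33871) = (39953*(22/3) - 34382/16379)*(-1/33871) = (878966/3 - 34382/16379)*(-1/33871) = (14396480968/49137)*(-1/33871) = -14396480968/1664319327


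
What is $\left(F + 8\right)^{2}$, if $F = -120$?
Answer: $12544$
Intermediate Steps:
$\left(F + 8\right)^{2} = \left(-120 + 8\right)^{2} = \left(-112\right)^{2} = 12544$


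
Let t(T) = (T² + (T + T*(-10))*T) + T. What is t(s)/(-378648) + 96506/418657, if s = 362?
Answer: 79215025553/26420605956 ≈ 2.9982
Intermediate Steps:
t(T) = T - 8*T² (t(T) = (T² + (T - 10*T)*T) + T = (T² + (-9*T)*T) + T = (T² - 9*T²) + T = -8*T² + T = T - 8*T²)
t(s)/(-378648) + 96506/418657 = (362*(1 - 8*362))/(-378648) + 96506/418657 = (362*(1 - 2896))*(-1/378648) + 96506*(1/418657) = (362*(-2895))*(-1/378648) + 96506/418657 = -1047990*(-1/378648) + 96506/418657 = 174665/63108 + 96506/418657 = 79215025553/26420605956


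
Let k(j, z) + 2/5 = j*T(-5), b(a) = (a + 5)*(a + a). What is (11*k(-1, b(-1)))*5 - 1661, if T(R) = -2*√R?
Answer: -1683 + 110*I*√5 ≈ -1683.0 + 245.97*I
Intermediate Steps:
b(a) = 2*a*(5 + a) (b(a) = (5 + a)*(2*a) = 2*a*(5 + a))
k(j, z) = -⅖ - 2*I*j*√5 (k(j, z) = -⅖ + j*(-2*I*√5) = -⅖ - 2*I*j*√5)
(11*k(-1, b(-1)))*5 - 1661 = (11*(-⅖ - 2*I*(-1)*√5))*5 - 1661 = (11*(-⅖ + 2*I*√5))*5 - 1661 = (-22/5 + 22*I*√5)*5 - 1661 = (-22 + 110*I*√5) - 1661 = -1683 + 110*I*√5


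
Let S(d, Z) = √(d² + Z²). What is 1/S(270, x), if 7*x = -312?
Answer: 7*√101929/611574 ≈ 0.0036542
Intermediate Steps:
x = -312/7 (x = (⅐)*(-312) = -312/7 ≈ -44.571)
S(d, Z) = √(Z² + d²)
1/S(270, x) = 1/(√((-312/7)² + 270²)) = 1/(√(97344/49 + 72900)) = 1/(√(3669444/49)) = 1/(6*√101929/7) = 7*√101929/611574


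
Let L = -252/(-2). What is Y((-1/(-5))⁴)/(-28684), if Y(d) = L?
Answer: -63/14342 ≈ -0.0043927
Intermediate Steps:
L = 126 (L = -252*(-½) = 126)
Y(d) = 126
Y((-1/(-5))⁴)/(-28684) = 126/(-28684) = 126*(-1/28684) = -63/14342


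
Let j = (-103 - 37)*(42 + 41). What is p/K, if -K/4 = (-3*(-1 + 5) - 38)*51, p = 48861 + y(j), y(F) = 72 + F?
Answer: 37313/10200 ≈ 3.6581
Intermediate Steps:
j = -11620 (j = -140*83 = -11620)
p = 37313 (p = 48861 + (72 - 11620) = 48861 - 11548 = 37313)
K = 10200 (K = -4*(-3*(-1 + 5) - 38)*51 = -4*(-3*4 - 38)*51 = -4*(-12 - 38)*51 = -(-200)*51 = -4*(-2550) = 10200)
p/K = 37313/10200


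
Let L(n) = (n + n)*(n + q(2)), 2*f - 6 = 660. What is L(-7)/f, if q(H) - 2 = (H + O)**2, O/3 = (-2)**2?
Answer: -2674/333 ≈ -8.0300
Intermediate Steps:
O = 12 (O = 3*(-2)**2 = 3*4 = 12)
q(H) = 2 + (12 + H)**2 (q(H) = 2 + (H + 12)**2 = 2 + (12 + H)**2)
f = 333 (f = 3 + (1/2)*660 = 3 + 330 = 333)
L(n) = 2*n*(198 + n) (L(n) = (n + n)*(n + (2 + (12 + 2)**2)) = (2*n)*(n + (2 + 14**2)) = (2*n)*(n + (2 + 196)) = (2*n)*(n + 198) = (2*n)*(198 + n) = 2*n*(198 + n))
L(-7)/f = (2*(-7)*(198 - 7))/333 = (2*(-7)*191)*(1/333) = -2674*1/333 = -2674/333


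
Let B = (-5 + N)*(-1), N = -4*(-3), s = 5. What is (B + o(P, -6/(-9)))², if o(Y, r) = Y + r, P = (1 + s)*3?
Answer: 1225/9 ≈ 136.11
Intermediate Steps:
N = 12
P = 18 (P = (1 + 5)*3 = 6*3 = 18)
B = -7 (B = (-5 + 12)*(-1) = 7*(-1) = -7)
(B + o(P, -6/(-9)))² = (-7 + (18 - 6/(-9)))² = (-7 + (18 - 6*(-⅑)))² = (-7 + (18 + ⅔))² = (-7 + 56/3)² = (35/3)² = 1225/9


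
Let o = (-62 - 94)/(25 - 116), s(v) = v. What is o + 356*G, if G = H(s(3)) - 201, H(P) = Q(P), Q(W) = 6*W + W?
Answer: -448548/7 ≈ -64078.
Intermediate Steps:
o = 12/7 (o = -156/(-91) = -156*(-1/91) = 12/7 ≈ 1.7143)
Q(W) = 7*W
H(P) = 7*P
G = -180 (G = 7*3 - 201 = 21 - 201 = -180)
o + 356*G = 12/7 + 356*(-180) = 12/7 - 64080 = -448548/7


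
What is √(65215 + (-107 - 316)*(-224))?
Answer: √159967 ≈ 399.96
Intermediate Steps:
√(65215 + (-107 - 316)*(-224)) = √(65215 - 423*(-224)) = √(65215 + 94752) = √159967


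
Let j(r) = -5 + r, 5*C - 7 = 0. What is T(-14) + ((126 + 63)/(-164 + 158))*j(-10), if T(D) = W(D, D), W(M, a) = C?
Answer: 4739/10 ≈ 473.90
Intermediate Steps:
C = 7/5 (C = 7/5 + (1/5)*0 = 7/5 + 0 = 7/5 ≈ 1.4000)
W(M, a) = 7/5
T(D) = 7/5
T(-14) + ((126 + 63)/(-164 + 158))*j(-10) = 7/5 + ((126 + 63)/(-164 + 158))*(-5 - 10) = 7/5 + (189/(-6))*(-15) = 7/5 + (189*(-1/6))*(-15) = 7/5 - 63/2*(-15) = 7/5 + 945/2 = 4739/10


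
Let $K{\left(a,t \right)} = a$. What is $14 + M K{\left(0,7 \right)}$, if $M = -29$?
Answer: $14$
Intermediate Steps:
$14 + M K{\left(0,7 \right)} = 14 - 0 = 14 + 0 = 14$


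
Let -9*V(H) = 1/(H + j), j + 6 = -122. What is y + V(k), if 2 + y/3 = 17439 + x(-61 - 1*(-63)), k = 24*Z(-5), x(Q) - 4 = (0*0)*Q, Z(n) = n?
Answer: 116784937/2232 ≈ 52323.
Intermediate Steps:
x(Q) = 4 (x(Q) = 4 + (0*0)*Q = 4 + 0*Q = 4 + 0 = 4)
j = -128 (j = -6 - 122 = -128)
k = -120 (k = 24*(-5) = -120)
V(H) = -1/(9*(-128 + H)) (V(H) = -1/(9*(H - 128)) = -1/(9*(-128 + H)))
y = 52323 (y = -6 + 3*(17439 + 4) = -6 + 3*17443 = -6 + 52329 = 52323)
y + V(k) = 52323 - 1/(-1152 + 9*(-120)) = 52323 - 1/(-1152 - 1080) = 52323 - 1/(-2232) = 52323 - 1*(-1/2232) = 52323 + 1/2232 = 116784937/2232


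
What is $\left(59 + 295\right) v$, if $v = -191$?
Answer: $-67614$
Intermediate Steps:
$\left(59 + 295\right) v = \left(59 + 295\right) \left(-191\right) = 354 \left(-191\right) = -67614$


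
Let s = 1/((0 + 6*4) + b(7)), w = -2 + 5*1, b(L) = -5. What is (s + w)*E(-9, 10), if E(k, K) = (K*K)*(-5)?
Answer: -29000/19 ≈ -1526.3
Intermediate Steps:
E(k, K) = -5*K² (E(k, K) = K²*(-5) = -5*K²)
w = 3 (w = -2 + 5 = 3)
s = 1/19 (s = 1/((0 + 6*4) - 5) = 1/((0 + 24) - 5) = 1/(24 - 5) = 1/19 ≈ 0.052632)
(s + w)*E(-9, 10) = (1/19 + 3)*(-5*10²) = 58*(-5*100)/19 = (58/19)*(-500) = -29000/19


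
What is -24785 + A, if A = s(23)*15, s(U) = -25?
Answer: -25160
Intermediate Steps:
A = -375 (A = -25*15 = -375)
-24785 + A = -24785 - 375 = -25160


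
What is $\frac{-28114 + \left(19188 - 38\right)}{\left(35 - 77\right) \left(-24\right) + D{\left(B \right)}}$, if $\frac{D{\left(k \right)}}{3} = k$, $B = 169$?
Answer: $- \frac{2988}{505} \approx -5.9168$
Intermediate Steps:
$D{\left(k \right)} = 3 k$
$\frac{-28114 + \left(19188 - 38\right)}{\left(35 - 77\right) \left(-24\right) + D{\left(B \right)}} = \frac{-28114 + \left(19188 - 38\right)}{\left(35 - 77\right) \left(-24\right) + 3 \cdot 169} = \frac{-28114 + 19150}{\left(-42\right) \left(-24\right) + 507} = - \frac{8964}{1008 + 507} = - \frac{8964}{1515} = \left(-8964\right) \frac{1}{1515} = - \frac{2988}{505}$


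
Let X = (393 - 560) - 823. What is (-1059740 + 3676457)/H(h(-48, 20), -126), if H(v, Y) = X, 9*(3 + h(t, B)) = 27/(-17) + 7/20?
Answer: -872239/330 ≈ -2643.1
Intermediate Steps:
h(t, B) = -9601/3060 (h(t, B) = -3 + (27/(-17) + 7/20)/9 = -3 + (27*(-1/17) + 7*(1/20))/9 = -3 + (-27/17 + 7/20)/9 = -3 + (⅑)*(-421/340) = -3 - 421/3060 = -9601/3060)
X = -990 (X = -167 - 823 = -990)
H(v, Y) = -990
(-1059740 + 3676457)/H(h(-48, 20), -126) = (-1059740 + 3676457)/(-990) = 2616717*(-1/990) = -872239/330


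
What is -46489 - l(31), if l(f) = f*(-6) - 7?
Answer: -46296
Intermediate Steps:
l(f) = -7 - 6*f (l(f) = -6*f - 7 = -7 - 6*f)
-46489 - l(31) = -46489 - (-7 - 6*31) = -46489 - (-7 - 186) = -46489 - 1*(-193) = -46489 + 193 = -46296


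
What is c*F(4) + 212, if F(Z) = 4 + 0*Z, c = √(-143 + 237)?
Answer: 212 + 4*√94 ≈ 250.78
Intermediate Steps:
c = √94 ≈ 9.6954
F(Z) = 4 (F(Z) = 4 + 0 = 4)
c*F(4) + 212 = √94*4 + 212 = 4*√94 + 212 = 212 + 4*√94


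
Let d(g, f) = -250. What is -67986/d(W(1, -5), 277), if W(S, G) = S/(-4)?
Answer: 33993/125 ≈ 271.94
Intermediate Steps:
W(S, G) = -S/4 (W(S, G) = S*(-1/4) = -S/4)
-67986/d(W(1, -5), 277) = -67986/(-250) = -67986*(-1/250) = 33993/125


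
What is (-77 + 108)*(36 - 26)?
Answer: 310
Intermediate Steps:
(-77 + 108)*(36 - 26) = 31*10 = 310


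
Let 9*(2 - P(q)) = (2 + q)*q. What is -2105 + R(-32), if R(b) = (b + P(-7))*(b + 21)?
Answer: -15590/9 ≈ -1732.2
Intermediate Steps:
P(q) = 2 - q*(2 + q)/9 (P(q) = 2 - (2 + q)*q/9 = 2 - q*(2 + q)/9)
R(b) = (21 + b)*(-17/9 + b) (R(b) = (b + (2 - 2/9*(-7) - ⅑*(-7)²))*(b + 21) = (b + (2 + 14/9 - ⅑*49))*(21 + b) = (b + (2 + 14/9 - 49/9))*(21 + b) = (b - 17/9)*(21 + b) = (-17/9 + b)*(21 + b) = (21 + b)*(-17/9 + b))
-2105 + R(-32) = -2105 + (-119/3 + (-32)² + (172/9)*(-32)) = -2105 + (-119/3 + 1024 - 5504/9) = -2105 + 3355/9 = -15590/9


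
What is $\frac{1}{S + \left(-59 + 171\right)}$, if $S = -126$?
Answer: $- \frac{1}{14} \approx -0.071429$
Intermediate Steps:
$\frac{1}{S + \left(-59 + 171\right)} = \frac{1}{-126 + \left(-59 + 171\right)} = \frac{1}{-126 + 112} = \frac{1}{-14} = - \frac{1}{14}$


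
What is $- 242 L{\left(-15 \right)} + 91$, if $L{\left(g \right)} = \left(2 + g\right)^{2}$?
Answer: $-40807$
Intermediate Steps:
$- 242 L{\left(-15 \right)} + 91 = - 242 \left(2 - 15\right)^{2} + 91 = - 242 \left(-13\right)^{2} + 91 = \left(-242\right) 169 + 91 = -40898 + 91 = -40807$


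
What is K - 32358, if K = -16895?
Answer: -49253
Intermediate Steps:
K - 32358 = -16895 - 32358 = -49253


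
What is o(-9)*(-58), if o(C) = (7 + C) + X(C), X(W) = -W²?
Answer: 4814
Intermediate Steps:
o(C) = 7 + C - C² (o(C) = (7 + C) - C² = 7 + C - C²)
o(-9)*(-58) = (7 - 9 - 1*(-9)²)*(-58) = (7 - 9 - 1*81)*(-58) = (7 - 9 - 81)*(-58) = -83*(-58) = 4814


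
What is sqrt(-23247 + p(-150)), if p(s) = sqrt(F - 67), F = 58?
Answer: sqrt(-23247 + 3*I) ≈ 0.0098 + 152.47*I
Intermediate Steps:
p(s) = 3*I (p(s) = sqrt(58 - 67) = sqrt(-9) = 3*I)
sqrt(-23247 + p(-150)) = sqrt(-23247 + 3*I)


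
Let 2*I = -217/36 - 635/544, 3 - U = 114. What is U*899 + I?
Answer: -977169115/9792 ≈ -99793.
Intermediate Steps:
U = -111 (U = 3 - 1*114 = 3 - 114 = -111)
I = -35227/9792 (I = (-217/36 - 635/544)/2 = (½)*(-35227/4896) = -35227/9792 ≈ -3.5975)
U*899 + I = -111*899 - 35227/9792 = -99789 - 35227/9792 = -977169115/9792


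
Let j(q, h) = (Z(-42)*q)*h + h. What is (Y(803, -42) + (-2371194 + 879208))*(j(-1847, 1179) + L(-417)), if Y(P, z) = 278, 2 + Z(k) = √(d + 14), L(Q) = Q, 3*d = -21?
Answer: -6497862147504 + 3248362733004*√7 ≈ 2.0965e+12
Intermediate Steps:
d = -7 (d = (⅓)*(-21) = -7)
Z(k) = -2 + √7 (Z(k) = -2 + √(-7 + 14) = -2 + √7)
j(q, h) = h + h*q*(-2 + √7) (j(q, h) = ((-2 + √7)*q)*h + h = (q*(-2 + √7))*h + h = h*q*(-2 + √7) + h = h + h*q*(-2 + √7))
(Y(803, -42) + (-2371194 + 879208))*(j(-1847, 1179) + L(-417)) = (278 + (-2371194 + 879208))*(-1*1179*(-1 - 1847*(2 - √7)) - 417) = (278 - 1491986)*(-1*1179*(-1 + (-3694 + 1847*√7)) - 417) = -1491708*(-1*1179*(-3695 + 1847*√7) - 417) = -1491708*((4356405 - 2177613*√7) - 417) = -1491708*(4355988 - 2177613*√7) = -6497862147504 + 3248362733004*√7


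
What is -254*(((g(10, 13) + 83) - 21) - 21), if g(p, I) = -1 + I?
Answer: -13462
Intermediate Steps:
-254*(((g(10, 13) + 83) - 21) - 21) = -254*((((-1 + 13) + 83) - 21) - 21) = -254*(((12 + 83) - 21) - 21) = -254*((95 - 21) - 21) = -254*(74 - 21) = -254*53 = -13462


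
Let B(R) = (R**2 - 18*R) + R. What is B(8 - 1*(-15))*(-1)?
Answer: -138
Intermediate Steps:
B(R) = R**2 - 17*R
B(8 - 1*(-15))*(-1) = ((8 - 1*(-15))*(-17 + (8 - 1*(-15))))*(-1) = ((8 + 15)*(-17 + (8 + 15)))*(-1) = (23*(-17 + 23))*(-1) = (23*6)*(-1) = 138*(-1) = -138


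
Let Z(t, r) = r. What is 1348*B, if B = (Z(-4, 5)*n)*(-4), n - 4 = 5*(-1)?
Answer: 26960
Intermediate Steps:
n = -1 (n = 4 + 5*(-1) = 4 - 5 = -1)
B = 20 (B = (5*(-1))*(-4) = -5*(-4) = 20)
1348*B = 1348*20 = 26960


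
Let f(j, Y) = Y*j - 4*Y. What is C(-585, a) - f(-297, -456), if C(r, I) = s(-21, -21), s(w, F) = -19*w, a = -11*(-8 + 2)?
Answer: -136857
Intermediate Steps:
a = 66 (a = -11*(-6) = 66)
C(r, I) = 399 (C(r, I) = -19*(-21) = 399)
f(j, Y) = -4*Y + Y*j
C(-585, a) - f(-297, -456) = 399 - (-456)*(-4 - 297) = 399 - (-456)*(-301) = 399 - 1*137256 = 399 - 137256 = -136857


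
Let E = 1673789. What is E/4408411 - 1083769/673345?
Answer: -3650661726854/2968381504795 ≈ -1.2298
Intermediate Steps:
E/4408411 - 1083769/673345 = 1673789/4408411 - 1083769/673345 = -3650661726854/2968381504795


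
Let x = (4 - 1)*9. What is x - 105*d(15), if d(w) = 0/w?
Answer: 27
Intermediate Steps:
d(w) = 0
x = 27 (x = 3*9 = 27)
x - 105*d(15) = 27 - 105*0 = 27 + 0 = 27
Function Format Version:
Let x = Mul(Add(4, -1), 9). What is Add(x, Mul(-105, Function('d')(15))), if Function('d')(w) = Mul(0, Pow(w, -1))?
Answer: 27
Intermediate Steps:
Function('d')(w) = 0
x = 27 (x = Mul(3, 9) = 27)
Add(x, Mul(-105, Function('d')(15))) = Add(27, Mul(-105, 0)) = Add(27, 0) = 27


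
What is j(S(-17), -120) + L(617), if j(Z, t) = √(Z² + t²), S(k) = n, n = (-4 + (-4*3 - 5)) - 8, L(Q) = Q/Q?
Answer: 1 + √15241 ≈ 124.45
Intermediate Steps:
L(Q) = 1
n = -29 (n = (-4 + (-12 - 5)) - 8 = (-4 - 17) - 8 = -21 - 8 = -29)
S(k) = -29
j(S(-17), -120) + L(617) = √((-29)² + (-120)²) + 1 = √(841 + 14400) + 1 = √15241 + 1 = 1 + √15241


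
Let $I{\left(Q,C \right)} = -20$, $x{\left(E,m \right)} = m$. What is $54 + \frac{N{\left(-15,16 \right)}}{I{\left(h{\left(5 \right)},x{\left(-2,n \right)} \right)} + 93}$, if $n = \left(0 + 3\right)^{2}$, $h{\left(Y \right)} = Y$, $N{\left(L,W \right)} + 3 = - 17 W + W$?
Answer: $\frac{3683}{73} \approx 50.452$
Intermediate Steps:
$N{\left(L,W \right)} = -3 - 16 W$ ($N{\left(L,W \right)} = -3 + \left(- 17 W + W\right) = -3 - 16 W$)
$n = 9$ ($n = 3^{2} = 9$)
$54 + \frac{N{\left(-15,16 \right)}}{I{\left(h{\left(5 \right)},x{\left(-2,n \right)} \right)} + 93} = 54 + \frac{-3 - 256}{-20 + 93} = 54 + \frac{-3 - 256}{73} = 54 + \frac{1}{73} \left(-259\right) = 54 - \frac{259}{73} = \frac{3683}{73}$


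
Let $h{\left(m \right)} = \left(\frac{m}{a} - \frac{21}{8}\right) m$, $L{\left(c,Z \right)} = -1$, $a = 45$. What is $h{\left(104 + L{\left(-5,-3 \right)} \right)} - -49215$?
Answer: $\frac{17704937}{360} \approx 49180.0$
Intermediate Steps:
$h{\left(m \right)} = m \left(- \frac{21}{8} + \frac{m}{45}\right)$ ($h{\left(m \right)} = \left(\frac{m}{45} - \frac{21}{8}\right) m = \left(- \frac{21}{8} + \frac{m}{45}\right) m = m \left(- \frac{21}{8} + \frac{m}{45}\right)$)
$h{\left(104 + L{\left(-5,-3 \right)} \right)} - -49215 = \frac{\left(104 - 1\right) \left(-945 + 8 \left(104 - 1\right)\right)}{360} - -49215 = \frac{1}{360} \cdot 103 \left(-945 + 8 \cdot 103\right) + 49215 = \frac{1}{360} \cdot 103 \left(-945 + 824\right) + 49215 = \frac{1}{360} \cdot 103 \left(-121\right) + 49215 = - \frac{12463}{360} + 49215 = \frac{17704937}{360}$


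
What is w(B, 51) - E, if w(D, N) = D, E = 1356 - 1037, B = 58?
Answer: -261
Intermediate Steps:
E = 319
w(B, 51) - E = 58 - 1*319 = 58 - 319 = -261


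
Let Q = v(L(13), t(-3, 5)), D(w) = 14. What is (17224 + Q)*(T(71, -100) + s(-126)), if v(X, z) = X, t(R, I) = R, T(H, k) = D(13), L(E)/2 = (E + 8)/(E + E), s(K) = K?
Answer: -25080496/13 ≈ -1.9293e+6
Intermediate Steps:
L(E) = (8 + E)/E (L(E) = 2*((E + 8)/(E + E)) = 2*((8 + E)/((2*E))) = 2*((8 + E)*(1/(2*E))) = 2*((8 + E)/(2*E)) = (8 + E)/E)
T(H, k) = 14
Q = 21/13 (Q = (8 + 13)/13 = (1/13)*21 = 21/13 ≈ 1.6154)
(17224 + Q)*(T(71, -100) + s(-126)) = (17224 + 21/13)*(14 - 126) = (223933/13)*(-112) = -25080496/13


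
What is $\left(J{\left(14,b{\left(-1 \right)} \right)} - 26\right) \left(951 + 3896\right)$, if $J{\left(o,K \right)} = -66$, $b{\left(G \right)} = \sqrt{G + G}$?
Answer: $-445924$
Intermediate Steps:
$b{\left(G \right)} = \sqrt{2} \sqrt{G}$ ($b{\left(G \right)} = \sqrt{2 G} = \sqrt{2} \sqrt{G}$)
$\left(J{\left(14,b{\left(-1 \right)} \right)} - 26\right) \left(951 + 3896\right) = \left(-66 - 26\right) \left(951 + 3896\right) = \left(-92\right) 4847 = -445924$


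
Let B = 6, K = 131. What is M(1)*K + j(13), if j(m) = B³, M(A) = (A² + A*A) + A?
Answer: 609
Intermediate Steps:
M(A) = A + 2*A² (M(A) = (A² + A²) + A = 2*A² + A = A + 2*A²)
j(m) = 216 (j(m) = 6³ = 216)
M(1)*K + j(13) = (1*(1 + 2*1))*131 + 216 = (1*(1 + 2))*131 + 216 = (1*3)*131 + 216 = 3*131 + 216 = 393 + 216 = 609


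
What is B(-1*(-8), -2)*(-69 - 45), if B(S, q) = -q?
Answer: -228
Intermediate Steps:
B(-1*(-8), -2)*(-69 - 45) = (-1*(-2))*(-69 - 45) = 2*(-114) = -228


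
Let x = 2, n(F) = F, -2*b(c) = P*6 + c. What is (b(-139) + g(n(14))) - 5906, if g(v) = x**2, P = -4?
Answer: -11641/2 ≈ -5820.5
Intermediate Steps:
b(c) = 12 - c/2 (b(c) = -(-4*6 + c)/2 = -(-24 + c)/2 = 12 - c/2)
g(v) = 4 (g(v) = 2**2 = 4)
(b(-139) + g(n(14))) - 5906 = ((12 - 1/2*(-139)) + 4) - 5906 = ((12 + 139/2) + 4) - 5906 = (163/2 + 4) - 5906 = 171/2 - 5906 = -11641/2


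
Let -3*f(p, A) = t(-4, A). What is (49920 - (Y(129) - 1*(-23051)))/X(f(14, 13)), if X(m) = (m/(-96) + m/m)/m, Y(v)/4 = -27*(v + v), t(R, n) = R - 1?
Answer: 26271840/283 ≈ 92833.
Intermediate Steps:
t(R, n) = -1 + R
f(p, A) = 5/3 (f(p, A) = -(-1 - 4)/3 = -1/3*(-5) = 5/3)
Y(v) = -216*v (Y(v) = 4*(-27*(v + v)) = 4*(-54*v) = -216*v)
X(m) = (1 - m/96)/m (X(m) = (m*(-1/96) + 1)/m = (-m/96 + 1)/m = (1 - m/96)/m)
(49920 - (Y(129) - 1*(-23051)))/X(f(14, 13)) = (49920 - (-216*129 - 1*(-23051)))/(((96 - 1*5/3)/(96*(5/3)))) = (49920 - (-27864 + 23051))/(((1/96)*(3/5)*(96 - 5/3))) = (49920 - 1*(-4813))/(((1/96)*(3/5)*(283/3))) = (49920 + 4813)/(283/480) = 54733*(480/283) = 26271840/283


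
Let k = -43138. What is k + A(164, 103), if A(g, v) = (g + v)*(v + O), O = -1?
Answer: -15904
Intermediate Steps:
A(g, v) = (-1 + v)*(g + v) (A(g, v) = (g + v)*(v - 1) = (g + v)*(-1 + v) = (-1 + v)*(g + v))
k + A(164, 103) = -43138 + (103² - 1*164 - 1*103 + 164*103) = -43138 + (10609 - 164 - 103 + 16892) = -43138 + 27234 = -15904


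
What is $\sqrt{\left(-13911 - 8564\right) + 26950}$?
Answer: $5 \sqrt{179} \approx 66.895$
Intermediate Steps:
$\sqrt{\left(-13911 - 8564\right) + 26950} = \sqrt{-22475 + 26950} = \sqrt{4475} = 5 \sqrt{179}$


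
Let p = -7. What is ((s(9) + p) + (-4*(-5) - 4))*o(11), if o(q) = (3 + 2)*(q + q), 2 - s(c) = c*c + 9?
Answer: -8690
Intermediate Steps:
s(c) = -7 - c**2 (s(c) = 2 - (c*c + 9) = 2 - (c**2 + 9) = 2 - (9 + c**2) = 2 + (-9 - c**2) = -7 - c**2)
o(q) = 10*q (o(q) = 5*(2*q) = 10*q)
((s(9) + p) + (-4*(-5) - 4))*o(11) = (((-7 - 1*9**2) - 7) + (-4*(-5) - 4))*(10*11) = (((-7 - 1*81) - 7) + (20 - 4))*110 = (((-7 - 81) - 7) + 16)*110 = ((-88 - 7) + 16)*110 = (-95 + 16)*110 = -79*110 = -8690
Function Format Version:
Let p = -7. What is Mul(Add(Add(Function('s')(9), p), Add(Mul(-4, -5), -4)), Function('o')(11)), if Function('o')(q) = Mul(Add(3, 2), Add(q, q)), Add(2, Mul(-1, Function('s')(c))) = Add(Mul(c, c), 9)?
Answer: -8690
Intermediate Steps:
Function('s')(c) = Add(-7, Mul(-1, Pow(c, 2))) (Function('s')(c) = Add(2, Mul(-1, Add(Mul(c, c), 9))) = Add(2, Mul(-1, Add(Pow(c, 2), 9))) = Add(2, Mul(-1, Add(9, Pow(c, 2)))) = Add(2, Add(-9, Mul(-1, Pow(c, 2)))) = Add(-7, Mul(-1, Pow(c, 2))))
Function('o')(q) = Mul(10, q) (Function('o')(q) = Mul(5, Mul(2, q)) = Mul(10, q))
Mul(Add(Add(Function('s')(9), p), Add(Mul(-4, -5), -4)), Function('o')(11)) = Mul(Add(Add(Add(-7, Mul(-1, Pow(9, 2))), -7), Add(Mul(-4, -5), -4)), Mul(10, 11)) = Mul(Add(Add(Add(-7, Mul(-1, 81)), -7), Add(20, -4)), 110) = Mul(Add(Add(Add(-7, -81), -7), 16), 110) = Mul(Add(Add(-88, -7), 16), 110) = Mul(Add(-95, 16), 110) = Mul(-79, 110) = -8690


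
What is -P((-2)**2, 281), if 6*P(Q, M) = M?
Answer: -281/6 ≈ -46.833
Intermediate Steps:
P(Q, M) = M/6
-P((-2)**2, 281) = -281/6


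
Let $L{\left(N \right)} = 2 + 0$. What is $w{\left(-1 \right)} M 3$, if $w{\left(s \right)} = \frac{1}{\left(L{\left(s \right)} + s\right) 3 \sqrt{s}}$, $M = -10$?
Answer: $10 i \approx 10.0 i$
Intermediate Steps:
$L{\left(N \right)} = 2$
$w{\left(s \right)} = \frac{1}{\sqrt{s} \left(6 + 3 s\right)}$ ($w{\left(s \right)} = \frac{1}{\left(2 + s\right) 3 \sqrt{s}} = \frac{1}{\left(6 + 3 s\right) \sqrt{s}} = \frac{1}{\sqrt{s} \left(6 + 3 s\right)}$)
$w{\left(-1 \right)} M 3 = \frac{1}{3 i \left(2 - 1\right)} \left(-10\right) 3 = \frac{\left(-1\right) i}{3 \cdot 1} \left(-10\right) 3 = \frac{1}{3} \left(- i\right) 1 \left(-10\right) 3 = - \frac{i}{3} \left(-10\right) 3 = \frac{10 i}{3} \cdot 3 = 10 i$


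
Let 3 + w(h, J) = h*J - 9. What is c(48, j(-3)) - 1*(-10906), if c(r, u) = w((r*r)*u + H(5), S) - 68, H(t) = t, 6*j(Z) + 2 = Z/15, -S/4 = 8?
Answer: 188498/5 ≈ 37700.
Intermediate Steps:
S = -32 (S = -4*8 = -32)
j(Z) = -⅓ + Z/90 (j(Z) = -⅓ + (Z/15)/6 = -⅓ + Z/90)
w(h, J) = -12 + J*h (w(h, J) = -3 + (h*J - 9) = -3 + (J*h - 9) = -3 + (-9 + J*h) = -12 + J*h)
c(r, u) = -240 - 32*u*r² (c(r, u) = (-12 - 32*((r*r)*u + 5)) - 68 = (-12 - 32*(r²*u + 5)) - 68 = (-12 - 32*(u*r² + 5)) - 68 = (-12 - 32*(5 + u*r²)) - 68 = (-12 + (-160 - 32*u*r²)) - 68 = (-172 - 32*u*r²) - 68 = -240 - 32*u*r²)
c(48, j(-3)) - 1*(-10906) = (-240 - 32*(-⅓ + (1/90)*(-3))*48²) - 1*(-10906) = (-240 - 32*(-⅓ - 1/30)*2304) + 10906 = (-240 - 32*(-11/30)*2304) + 10906 = (-240 + 135168/5) + 10906 = 133968/5 + 10906 = 188498/5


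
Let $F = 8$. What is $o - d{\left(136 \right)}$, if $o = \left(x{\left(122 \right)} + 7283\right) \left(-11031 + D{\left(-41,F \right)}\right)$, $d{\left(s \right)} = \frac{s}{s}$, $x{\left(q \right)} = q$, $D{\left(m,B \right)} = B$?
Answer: $-81625316$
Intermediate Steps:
$d{\left(s \right)} = 1$
$o = -81625315$ ($o = \left(122 + 7283\right) \left(-11031 + 8\right) = 7405 \left(-11023\right) = -81625315$)
$o - d{\left(136 \right)} = -81625315 - 1 = -81625316$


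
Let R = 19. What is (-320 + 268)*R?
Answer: -988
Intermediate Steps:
(-320 + 268)*R = (-320 + 268)*19 = -52*19 = -988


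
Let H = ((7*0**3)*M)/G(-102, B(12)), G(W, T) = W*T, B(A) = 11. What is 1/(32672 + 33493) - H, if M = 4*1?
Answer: 1/66165 ≈ 1.5114e-5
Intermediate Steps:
G(W, T) = T*W
M = 4
H = 0 (H = ((7*0**3)*4)/((11*(-102))) = ((7*0)*4)/(-1122) = (0*4)*(-1/1122) = 0*(-1/1122) = 0)
1/(32672 + 33493) - H = 1/(32672 + 33493) - 1*0 = 1/66165 + 0 = 1/66165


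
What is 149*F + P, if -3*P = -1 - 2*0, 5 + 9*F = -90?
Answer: -14152/9 ≈ -1572.4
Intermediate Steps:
F = -95/9 (F = -5/9 + (⅑)*(-90) = -5/9 - 10 = -95/9 ≈ -10.556)
P = ⅓ (P = -(-1 - 2*0)/3 = -(-1 + 0)/3 = -⅓*(-1) = ⅓ ≈ 0.33333)
149*F + P = 149*(-95/9) + ⅓ = -14155/9 + ⅓ = -14152/9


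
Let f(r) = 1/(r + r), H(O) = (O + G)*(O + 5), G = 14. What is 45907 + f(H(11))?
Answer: 36725601/800 ≈ 45907.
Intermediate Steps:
H(O) = (5 + O)*(14 + O) (H(O) = (O + 14)*(O + 5) = (14 + O)*(5 + O) = (5 + O)*(14 + O))
f(r) = 1/(2*r)
45907 + f(H(11)) = 45907 + 1/(2*(70 + 11**2 + 19*11)) = 45907 + 1/(2*(70 + 121 + 209)) = 45907 + (1/2)/400 = 45907 + (1/2)*(1/400) = 45907 + 1/800 = 36725601/800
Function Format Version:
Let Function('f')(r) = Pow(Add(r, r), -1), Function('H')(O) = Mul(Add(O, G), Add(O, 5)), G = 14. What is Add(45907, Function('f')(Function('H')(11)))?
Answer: Rational(36725601, 800) ≈ 45907.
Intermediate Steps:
Function('H')(O) = Mul(Add(5, O), Add(14, O)) (Function('H')(O) = Mul(Add(O, 14), Add(O, 5)) = Mul(Add(14, O), Add(5, O)) = Mul(Add(5, O), Add(14, O)))
Function('f')(r) = Mul(Rational(1, 2), Pow(r, -1)) (Function('f')(r) = Pow(Mul(2, r), -1) = Mul(Rational(1, 2), Pow(r, -1)))
Add(45907, Function('f')(Function('H')(11))) = Add(45907, Mul(Rational(1, 2), Pow(Add(70, Pow(11, 2), Mul(19, 11)), -1))) = Add(45907, Mul(Rational(1, 2), Pow(Add(70, 121, 209), -1))) = Add(45907, Mul(Rational(1, 2), Pow(400, -1))) = Add(45907, Mul(Rational(1, 2), Rational(1, 400))) = Add(45907, Rational(1, 800)) = Rational(36725601, 800)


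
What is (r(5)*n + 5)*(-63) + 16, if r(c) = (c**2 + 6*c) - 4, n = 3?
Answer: -9938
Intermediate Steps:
r(c) = -4 + c**2 + 6*c
(r(5)*n + 5)*(-63) + 16 = ((-4 + 5**2 + 6*5)*3 + 5)*(-63) + 16 = ((-4 + 25 + 30)*3 + 5)*(-63) + 16 = (51*3 + 5)*(-63) + 16 = (153 + 5)*(-63) + 16 = 158*(-63) + 16 = -9954 + 16 = -9938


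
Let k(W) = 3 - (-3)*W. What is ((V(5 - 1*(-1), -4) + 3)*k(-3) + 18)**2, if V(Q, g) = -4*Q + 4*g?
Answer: 57600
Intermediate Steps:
k(W) = 3 + 3*W
((V(5 - 1*(-1), -4) + 3)*k(-3) + 18)**2 = (((-4*(5 - 1*(-1)) + 4*(-4)) + 3)*(3 + 3*(-3)) + 18)**2 = (((-4*(5 + 1) - 16) + 3)*(3 - 9) + 18)**2 = (((-4*6 - 16) + 3)*(-6) + 18)**2 = (((-24 - 16) + 3)*(-6) + 18)**2 = ((-40 + 3)*(-6) + 18)**2 = (-37*(-6) + 18)**2 = (222 + 18)**2 = 240**2 = 57600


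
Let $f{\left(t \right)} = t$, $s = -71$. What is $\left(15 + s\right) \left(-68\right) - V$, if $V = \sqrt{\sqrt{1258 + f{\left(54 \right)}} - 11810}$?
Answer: $3808 - \sqrt{-11810 + 4 \sqrt{82}} \approx 3808.0 - 108.51 i$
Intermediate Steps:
$V = \sqrt{-11810 + 4 \sqrt{82}}$ ($V = \sqrt{\sqrt{1258 + 54} - 11810} = \sqrt{\sqrt{1312} - 11810} = \sqrt{4 \sqrt{82} - 11810} = \sqrt{-11810 + 4 \sqrt{82}} \approx 108.51 i$)
$\left(15 + s\right) \left(-68\right) - V = \left(15 - 71\right) \left(-68\right) - \sqrt{-11810 + 4 \sqrt{82}} = \left(-56\right) \left(-68\right) - \sqrt{-11810 + 4 \sqrt{82}} = 3808 - \sqrt{-11810 + 4 \sqrt{82}}$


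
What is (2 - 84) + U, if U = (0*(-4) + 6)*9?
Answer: -28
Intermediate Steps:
U = 54 (U = (0 + 6)*9 = 6*9 = 54)
(2 - 84) + U = (2 - 84) + 54 = -82 + 54 = -28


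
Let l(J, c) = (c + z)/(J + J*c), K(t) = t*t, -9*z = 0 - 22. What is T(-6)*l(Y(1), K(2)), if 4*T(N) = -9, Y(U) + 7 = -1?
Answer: 29/80 ≈ 0.36250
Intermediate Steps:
z = 22/9 (z = -(0 - 22)/9 = -1/9*(-22) = 22/9 ≈ 2.4444)
Y(U) = -8 (Y(U) = -7 - 1 = -8)
T(N) = -9/4 (T(N) = (1/4)*(-9) = -9/4)
K(t) = t**2
l(J, c) = (22/9 + c)/(J + J*c) (l(J, c) = (c + 22/9)/(J + J*c) = (22/9 + c)/(J + J*c))
T(-6)*l(Y(1), K(2)) = -9*(22/9 + 2**2)/(4*(-8)*(1 + 2**2)) = -(-9)*(22/9 + 4)/(32*(1 + 4)) = -(-9)*58/(32*5*9) = -9/4*(-29/180) = 29/80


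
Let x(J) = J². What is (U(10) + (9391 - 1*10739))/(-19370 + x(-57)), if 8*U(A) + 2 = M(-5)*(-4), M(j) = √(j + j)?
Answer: 5393/64484 + I*√10/32242 ≈ 0.083633 + 9.8079e-5*I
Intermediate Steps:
M(j) = √2*√j (M(j) = √(2*j) = √2*√j)
U(A) = -¼ - I*√10/2 (U(A) = -¼ + ((√2*√(-5))*(-4))/8 = -¼ + ((√2*(I*√5))*(-4))/8 = -¼ + ((I*√10)*(-4))/8 = -¼ + (-4*I*√10)/8 = -¼ - I*√10/2)
(U(10) + (9391 - 1*10739))/(-19370 + x(-57)) = ((-¼ - I*√10/2) + (9391 - 1*10739))/(-19370 + (-57)²) = ((-¼ - I*√10/2) + (9391 - 10739))/(-19370 + 3249) = ((-¼ - I*√10/2) - 1348)/(-16121) = (-5393/4 - I*√10/2)*(-1/16121) = 5393/64484 + I*√10/32242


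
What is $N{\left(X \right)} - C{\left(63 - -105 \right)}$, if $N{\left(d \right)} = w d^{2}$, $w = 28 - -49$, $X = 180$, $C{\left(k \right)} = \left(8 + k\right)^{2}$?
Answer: $2463824$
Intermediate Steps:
$w = 77$ ($w = 28 + 49 = 77$)
$N{\left(d \right)} = 77 d^{2}$
$N{\left(X \right)} - C{\left(63 - -105 \right)} = 77 \cdot 180^{2} - \left(8 + \left(63 - -105\right)\right)^{2} = 77 \cdot 32400 - \left(8 + \left(63 + 105\right)\right)^{2} = 2494800 - \left(8 + 168\right)^{2} = 2494800 - 176^{2} = 2494800 - 30976 = 2463824$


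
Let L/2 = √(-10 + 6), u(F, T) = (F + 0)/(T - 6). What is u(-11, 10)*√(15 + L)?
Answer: -11*√(15 + 4*I)/4 ≈ -10.743 - 1.4078*I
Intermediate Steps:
u(F, T) = F/(-6 + T)
L = 4*I (L = 2*√(-10 + 6) = 2*√(-4) = 2*(2*I) = 4*I ≈ 4.0*I)
u(-11, 10)*√(15 + L) = (-11/(-6 + 10))*√(15 + 4*I) = (-11/4)*√(15 + 4*I) = (-11*¼)*√(15 + 4*I) = -11*√(15 + 4*I)/4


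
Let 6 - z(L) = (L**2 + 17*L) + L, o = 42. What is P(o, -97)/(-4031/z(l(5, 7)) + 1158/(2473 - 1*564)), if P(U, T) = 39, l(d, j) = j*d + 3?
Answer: 157985022/10152455 ≈ 15.561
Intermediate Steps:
l(d, j) = 3 + d*j (l(d, j) = d*j + 3 = 3 + d*j)
z(L) = 6 - L**2 - 18*L (z(L) = 6 - ((L**2 + 17*L) + L) = 6 - (L**2 + 18*L) = 6 + (-L**2 - 18*L) = 6 - L**2 - 18*L)
P(o, -97)/(-4031/z(l(5, 7)) + 1158/(2473 - 1*564)) = 39/(-4031/(6 - (3 + 5*7)**2 - 18*(3 + 5*7)) + 1158/(2473 - 1*564)) = 39/(-4031/(6 - (3 + 35)**2 - 18*(3 + 35)) + 1158/(2473 - 564)) = 39/(-4031/(6 - 1*38**2 - 18*38) + 1158/1909) = 39/(-4031/(6 - 1*1444 - 684) + 1158*(1/1909)) = 39/(-4031/(6 - 1444 - 684) + 1158/1909) = 39/(-4031/(-2122) + 1158/1909) = 39/(-4031*(-1/2122) + 1158/1909) = 39/(4031/2122 + 1158/1909) = 39/(10152455/4050898) = 39*(4050898/10152455) = 157985022/10152455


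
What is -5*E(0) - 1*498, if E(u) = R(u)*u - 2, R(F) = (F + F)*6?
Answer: -488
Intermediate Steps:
R(F) = 12*F (R(F) = (2*F)*6 = 12*F)
E(u) = -2 + 12*u² (E(u) = (12*u)*u - 2 = 12*u² - 2 = -2 + 12*u²)
-5*E(0) - 1*498 = -5*(-2 + 12*0²) - 1*498 = -5*(-2 + 12*0) - 498 = -5*(-2 + 0) - 498 = -5*(-2) - 498 = 10 - 498 = -488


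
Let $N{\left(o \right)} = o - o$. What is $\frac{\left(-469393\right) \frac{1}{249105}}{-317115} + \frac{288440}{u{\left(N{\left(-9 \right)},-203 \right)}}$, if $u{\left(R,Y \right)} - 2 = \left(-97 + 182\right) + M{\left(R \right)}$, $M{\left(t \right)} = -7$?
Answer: $\frac{569632456131611}{157989864150} \approx 3605.5$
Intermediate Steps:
$N{\left(o \right)} = 0$
$u{\left(R,Y \right)} = 80$ ($u{\left(R,Y \right)} = 2 + \left(\left(-97 + 182\right) - 7\right) = 2 + \left(85 - 7\right) = 2 + 78 = 80$)
$\frac{\left(-469393\right) \frac{1}{249105}}{-317115} + \frac{288440}{u{\left(N{\left(-9 \right)},-203 \right)}} = \frac{\left(-469393\right) \frac{1}{249105}}{-317115} + \frac{288440}{80} = \left(-469393\right) \frac{1}{249105} \left(- \frac{1}{317115}\right) + 288440 \cdot \frac{1}{80} = \left(- \frac{469393}{249105}\right) \left(- \frac{1}{317115}\right) + \frac{7211}{2} = \frac{469393}{78994932075} + \frac{7211}{2} = \frac{569632456131611}{157989864150}$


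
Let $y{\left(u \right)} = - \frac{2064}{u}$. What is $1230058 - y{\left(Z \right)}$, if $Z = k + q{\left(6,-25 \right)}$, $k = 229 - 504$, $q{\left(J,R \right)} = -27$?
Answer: $\frac{185737726}{151} \approx 1.2301 \cdot 10^{6}$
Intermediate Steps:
$k = -275$
$Z = -302$ ($Z = -275 - 27 = -302$)
$1230058 - y{\left(Z \right)} = 1230058 - - \frac{2064}{-302} = 1230058 - \left(-2064\right) \left(- \frac{1}{302}\right) = 1230058 - \frac{1032}{151} = \frac{185737726}{151}$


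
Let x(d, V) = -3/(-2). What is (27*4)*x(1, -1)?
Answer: 162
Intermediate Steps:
x(d, V) = 3/2 (x(d, V) = -3*(-1/2) = 3/2)
(27*4)*x(1, -1) = (27*4)*(3/2) = 108*(3/2) = 162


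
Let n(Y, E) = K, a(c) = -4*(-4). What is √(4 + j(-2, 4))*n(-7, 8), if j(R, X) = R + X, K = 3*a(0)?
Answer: 48*√6 ≈ 117.58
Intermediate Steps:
a(c) = 16
K = 48 (K = 3*16 = 48)
n(Y, E) = 48
√(4 + j(-2, 4))*n(-7, 8) = √(4 + (-2 + 4))*48 = √(4 + 2)*48 = √6*48 = 48*√6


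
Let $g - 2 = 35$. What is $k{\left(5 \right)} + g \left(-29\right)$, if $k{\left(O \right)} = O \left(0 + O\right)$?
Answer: $-1048$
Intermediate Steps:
$g = 37$ ($g = 2 + 35 = 37$)
$k{\left(O \right)} = O^{2}$ ($k{\left(O \right)} = O O = O^{2}$)
$k{\left(5 \right)} + g \left(-29\right) = 5^{2} + 37 \left(-29\right) = 25 - 1073 = -1048$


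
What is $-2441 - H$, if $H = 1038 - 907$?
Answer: $-2572$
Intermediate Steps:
$H = 131$
$-2441 - H = -2441 - 131 = -2572$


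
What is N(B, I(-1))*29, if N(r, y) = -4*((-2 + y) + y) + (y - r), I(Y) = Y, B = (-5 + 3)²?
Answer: 319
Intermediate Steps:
B = 4 (B = (-2)² = 4)
N(r, y) = 8 - r - 7*y (N(r, y) = -4*(-2 + 2*y) + (y - r) = (8 - 8*y) + (y - r) = 8 - r - 7*y)
N(B, I(-1))*29 = (8 - 1*4 - 7*(-1))*29 = (8 - 4 + 7)*29 = 11*29 = 319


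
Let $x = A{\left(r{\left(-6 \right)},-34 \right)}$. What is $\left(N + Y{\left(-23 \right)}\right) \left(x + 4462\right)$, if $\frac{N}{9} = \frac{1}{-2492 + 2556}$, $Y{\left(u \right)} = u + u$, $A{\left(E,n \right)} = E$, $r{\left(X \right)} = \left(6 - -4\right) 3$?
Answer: $- \frac{3296005}{16} \approx -2.06 \cdot 10^{5}$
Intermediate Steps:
$r{\left(X \right)} = 30$ ($r{\left(X \right)} = \left(6 + 4\right) 3 = 10 \cdot 3 = 30$)
$x = 30$
$Y{\left(u \right)} = 2 u$
$N = \frac{9}{64}$ ($N = \frac{9}{-2492 + 2556} = \frac{9}{64} \approx 0.14063$)
$\left(N + Y{\left(-23 \right)}\right) \left(x + 4462\right) = \left(\frac{9}{64} + 2 \left(-23\right)\right) \left(30 + 4462\right) = \left(\frac{9}{64} - 46\right) 4492 = \left(- \frac{2935}{64}\right) 4492 = - \frac{3296005}{16}$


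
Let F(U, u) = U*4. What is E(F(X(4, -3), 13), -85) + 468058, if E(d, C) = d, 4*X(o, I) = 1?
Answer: 468059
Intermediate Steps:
X(o, I) = 1/4 (X(o, I) = (1/4)*1 = 1/4)
F(U, u) = 4*U
E(F(X(4, -3), 13), -85) + 468058 = 4*(1/4) + 468058 = 1 + 468058 = 468059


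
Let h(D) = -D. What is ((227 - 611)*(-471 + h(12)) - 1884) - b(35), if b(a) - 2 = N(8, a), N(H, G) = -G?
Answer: 183621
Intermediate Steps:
b(a) = 2 - a
((227 - 611)*(-471 + h(12)) - 1884) - b(35) = ((227 - 611)*(-471 - 1*12) - 1884) - (2 - 1*35) = (-384*(-471 - 12) - 1884) - (2 - 35) = (-384*(-483) - 1884) - 1*(-33) = (185472 - 1884) + 33 = 183588 + 33 = 183621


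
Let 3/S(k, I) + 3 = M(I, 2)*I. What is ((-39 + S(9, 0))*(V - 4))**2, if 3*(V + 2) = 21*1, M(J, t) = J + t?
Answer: 1600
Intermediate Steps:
S(k, I) = 3/(-3 + I*(2 + I)) (S(k, I) = 3/(-3 + (I + 2)*I) = 3/(-3 + (2 + I)*I) = 3/(-3 + I*(2 + I)))
V = 5 (V = -2 + (21*1)/3 = -2 + (1/3)*21 = -2 + 7 = 5)
((-39 + S(9, 0))*(V - 4))**2 = ((-39 + 3/(-3 + 0*(2 + 0)))*(5 - 4))**2 = ((-39 + 3/(-3 + 0*2))*1)**2 = ((-39 + 3/(-3 + 0))*1)**2 = ((-39 + 3/(-3))*1)**2 = ((-39 + 3*(-1/3))*1)**2 = ((-39 - 1)*1)**2 = (-40*1)**2 = (-40)**2 = 1600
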